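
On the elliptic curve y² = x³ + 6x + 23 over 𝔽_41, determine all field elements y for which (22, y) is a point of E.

15, 26

x³ + 6x + 23 = 10803 ≡ 20 (mod 41).
Square roots of 20 mod 41: 15 and 26 (since 15² = 225 ≡ 20).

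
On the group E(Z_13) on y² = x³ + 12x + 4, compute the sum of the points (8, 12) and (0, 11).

(8, 12) + (0, 11). λ = (11 - 12)/(0 - 8) ≡ 12/5 mod 13. 5⁻¹ ≡ 8 (mod 13), so λ ≡ 5.
  x = λ² - 8 - 0 = 25 - 8 ≡ 4; y = λ·(8 - 4) - 12 ≡ 8. → (4, 8)

(4, 8)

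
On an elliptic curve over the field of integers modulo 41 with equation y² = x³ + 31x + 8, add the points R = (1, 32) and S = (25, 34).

(17, 35)

(1, 32) + (25, 34). λ = (34 - 32)/(25 - 1) ≡ 2/24 mod 41. 24⁻¹ ≡ 12 (mod 41), so λ ≡ 24.
  x = λ² - 1 - 25 = 576 - 26 ≡ 17; y = λ·(1 - 17) - 32 ≡ 35. → (17, 35)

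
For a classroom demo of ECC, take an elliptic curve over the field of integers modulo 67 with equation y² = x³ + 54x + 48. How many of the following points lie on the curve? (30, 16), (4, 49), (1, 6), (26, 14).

(30, 16): 16² ≡ 55, rhs ≡ 59 → off.
(4, 49): 49² ≡ 56, rhs ≡ 60 → off.
(1, 6): 6² ≡ 36, rhs ≡ 36 → on.
(26, 14): 14² ≡ 62, rhs ≡ 0 → off.

1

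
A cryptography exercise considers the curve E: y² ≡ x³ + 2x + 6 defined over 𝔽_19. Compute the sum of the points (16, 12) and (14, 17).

(16, 12) + (14, 17). λ = (17 - 12)/(14 - 16) ≡ 5/17 mod 19. 17⁻¹ ≡ 9 (mod 19) since 17·9 = 153 ≡ 1, so λ ≡ 7.
  x = λ² - 16 - 14 = 49 - 30 ≡ 0; y = λ·(16 - 0) - 12 ≡ 5. → (0, 5)

(0, 5)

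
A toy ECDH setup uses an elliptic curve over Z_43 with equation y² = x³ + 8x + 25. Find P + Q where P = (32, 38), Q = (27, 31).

(41, 1)

(32, 38) + (27, 31). λ = (31 - 38)/(27 - 32) ≡ 36/38 mod 43. 38⁻¹ ≡ 17 (mod 43) since 38·17 = 646 ≡ 1, so λ ≡ 10.
  x = λ² - 32 - 27 = 100 - 59 ≡ 41; y = λ·(32 - 41) - 38 ≡ 1. → (41, 1)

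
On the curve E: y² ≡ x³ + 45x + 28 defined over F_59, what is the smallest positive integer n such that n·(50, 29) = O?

2P: tangent at (50, 29): λ = (3·50² + 45)/(2·29) ≡ 52/58. 58⁻¹ ≡ 58 (mod 59), so λ ≡ 52·58 ≡ 7.
  x = λ² - 50 - 50 = 49 - 100 ≡ 8; y = λ·(50 - 8) - 29 ≡ 29. → (8, 29)
3P: (8, 29) + (50, 29). λ = (29 - 29)/(50 - 8) ≡ 0/42 mod 59. 42⁻¹ ≡ 52 (mod 59) since 42·52 = 2184 ≡ 1, so λ ≡ 0.
  x = λ² - 8 - 50 = 0 - 58 ≡ 1; y = λ·(8 - 1) - 29 ≡ 30. → (1, 30)
4P: (1, 30) + (50, 29). λ = (29 - 30)/(50 - 1) ≡ 58/49 mod 59. 49⁻¹ ≡ 53 (mod 59) since 49·53 = 2597 ≡ 1, so λ ≡ 6.
  x = λ² - 1 - 50 = 36 - 51 ≡ 44; y = λ·(1 - 44) - 30 ≡ 7. → (44, 7)
5P: (44, 7) + (50, 29). λ = (29 - 7)/(50 - 44) ≡ 22/6 mod 59. 6⁻¹ ≡ 10 (mod 59) since 6·10 = 60 ≡ 1, so λ ≡ 43.
  x = λ² - 44 - 50 = 1849 - 94 ≡ 44; y = λ·(44 - 44) - 7 ≡ 52. → (44, 52)
6P: (44, 52) + (50, 29). λ = (29 - 52)/(50 - 44) ≡ 36/6 mod 59. 6⁻¹ ≡ 10 (mod 59), so λ ≡ 6.
  x = λ² - 44 - 50 = 36 - 94 ≡ 1; y = λ·(44 - 1) - 52 ≡ 29. → (1, 29)
7P: (1, 29) + (50, 29). λ = (29 - 29)/(50 - 1) ≡ 0/49 mod 59. 49⁻¹ ≡ 53 (mod 59), so λ ≡ 0.
  x = λ² - 1 - 50 = 0 - 51 ≡ 8; y = λ·(1 - 8) - 29 ≡ 30. → (8, 30)
8P: (8, 30) + (50, 29). λ = (29 - 30)/(50 - 8) ≡ 58/42 mod 59. 42⁻¹ ≡ 52 (mod 59) since 42·52 = 2184 ≡ 1, so λ ≡ 7.
  x = λ² - 8 - 50 = 49 - 58 ≡ 50; y = λ·(8 - 50) - 30 ≡ 30. → (50, 30)
9P: (50, 30) + (50, 29): same x and y₁ ≡ -y₂, so the sum is O.
9P = O, so the order is 9.

9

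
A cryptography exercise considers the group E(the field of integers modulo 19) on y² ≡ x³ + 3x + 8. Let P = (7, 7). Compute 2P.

tangent at (7, 7): λ = (3·7² + 3)/(2·7) ≡ 17/14. 14⁻¹ ≡ 15 (mod 19), so λ ≡ 17·15 ≡ 8.
  x = λ² - 7 - 7 = 64 - 14 ≡ 12; y = λ·(7 - 12) - 7 ≡ 10. → (12, 10)

(12, 10)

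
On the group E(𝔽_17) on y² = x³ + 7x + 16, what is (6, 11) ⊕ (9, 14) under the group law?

(3, 9)

(6, 11) + (9, 14). λ = (14 - 11)/(9 - 6) ≡ 3/3 mod 17. 3⁻¹ ≡ 6 (mod 17), so λ ≡ 1.
  x = λ² - 6 - 9 = 1 - 15 ≡ 3; y = λ·(6 - 3) - 11 ≡ 9. → (3, 9)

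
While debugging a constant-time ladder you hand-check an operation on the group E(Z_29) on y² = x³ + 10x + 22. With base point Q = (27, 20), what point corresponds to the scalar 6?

Repeated addition: build up to 6Q.
2Q: tangent at (27, 20): λ = (3·27² + 10)/(2·20) ≡ 22/11. 11⁻¹ ≡ 8 (mod 29) since 11·8 = 88 ≡ 1, so λ ≡ 22·8 ≡ 2.
  x = λ² - 27 - 27 = 4 - 54 ≡ 8; y = λ·(27 - 8) - 20 ≡ 18. → (8, 18)
3Q: (8, 18) + (27, 20). λ = (20 - 18)/(27 - 8) ≡ 2/19 mod 29. 19⁻¹ ≡ 26 (mod 29), so λ ≡ 23.
  x = λ² - 8 - 27 = 529 - 35 ≡ 1; y = λ·(8 - 1) - 18 ≡ 27. → (1, 27)
4Q: (1, 27) + (27, 20). λ = (20 - 27)/(27 - 1) ≡ 22/26 mod 29. 26⁻¹ ≡ 19 (mod 29) since 26·19 = 494 ≡ 1, so λ ≡ 12.
  x = λ² - 1 - 27 = 144 - 28 ≡ 0; y = λ·(1 - 0) - 27 ≡ 14. → (0, 14)
5Q: (0, 14) + (27, 20). λ = (20 - 14)/(27 - 0) ≡ 6/27 mod 29. 27⁻¹ ≡ 14 (mod 29), so λ ≡ 26.
  x = λ² - 0 - 27 = 676 - 27 ≡ 11; y = λ·(0 - 11) - 14 ≡ 19. → (11, 19)
6Q: (11, 19) + (27, 20). λ = (20 - 19)/(27 - 11) ≡ 1/16 mod 29. 16⁻¹ ≡ 20 (mod 29), so λ ≡ 20.
  x = λ² - 11 - 27 = 400 - 38 ≡ 14; y = λ·(11 - 14) - 19 ≡ 8. → (14, 8)

(14, 8)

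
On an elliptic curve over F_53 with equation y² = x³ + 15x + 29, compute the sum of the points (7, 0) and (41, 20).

(7, 0) + (41, 20). λ = (20 - 0)/(41 - 7) ≡ 20/34 mod 53. 34⁻¹ ≡ 39 (mod 53) since 34·39 = 1326 ≡ 1, so λ ≡ 38.
  x = λ² - 7 - 41 = 1444 - 48 ≡ 18; y = λ·(7 - 18) - 0 ≡ 6. → (18, 6)

(18, 6)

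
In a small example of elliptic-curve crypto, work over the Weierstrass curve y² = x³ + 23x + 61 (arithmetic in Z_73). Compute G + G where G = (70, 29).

(9, 11)

tangent at (70, 29): λ = (3·70² + 23)/(2·29) ≡ 50/58. 58⁻¹ ≡ 34 (mod 73), so λ ≡ 50·34 ≡ 21.
  x = λ² - 70 - 70 = 441 - 140 ≡ 9; y = λ·(70 - 9) - 29 ≡ 11. → (9, 11)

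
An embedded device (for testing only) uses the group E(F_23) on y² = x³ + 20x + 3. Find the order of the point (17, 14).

2P: tangent at (17, 14): λ = (3·17² + 20)/(2·14) ≡ 13/5. 5⁻¹ ≡ 14 (mod 23), so λ ≡ 13·14 ≡ 21.
  x = λ² - 17 - 17 = 441 - 34 ≡ 16; y = λ·(17 - 16) - 14 ≡ 7. → (16, 7)
3P: (16, 7) + (17, 14). λ = (14 - 7)/(17 - 16) ≡ 7/1 mod 23. 1⁻¹ ≡ 1 (mod 23), so λ ≡ 7.
  x = λ² - 16 - 17 = 49 - 33 ≡ 16; y = λ·(16 - 16) - 7 ≡ 16. → (16, 16)
4P: (16, 16) + (17, 14). λ = (14 - 16)/(17 - 16) ≡ 21/1 mod 23. 1⁻¹ ≡ 1 (mod 23), so λ ≡ 21.
  x = λ² - 16 - 17 = 441 - 33 ≡ 17; y = λ·(16 - 17) - 16 ≡ 9. → (17, 9)
5P: (17, 9) + (17, 14): same x and y₁ ≡ -y₂, so the sum is ∞.
5P = ∞, so the order is 5.

5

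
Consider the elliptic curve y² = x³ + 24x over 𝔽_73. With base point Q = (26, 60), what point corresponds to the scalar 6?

(48, 28)

Repeated addition: build up to 6Q.
2Q: tangent at (26, 60): λ = (3·26² + 24)/(2·60) ≡ 8/47. 47⁻¹ ≡ 14 (mod 73) since 47·14 = 658 ≡ 1, so λ ≡ 8·14 ≡ 39.
  x = λ² - 26 - 26 = 1521 - 52 ≡ 9; y = λ·(26 - 9) - 60 ≡ 19. → (9, 19)
3Q: (9, 19) + (26, 60). λ = (60 - 19)/(26 - 9) ≡ 41/17 mod 73. 17⁻¹ ≡ 43 (mod 73), so λ ≡ 11.
  x = λ² - 9 - 26 = 121 - 35 ≡ 13; y = λ·(9 - 13) - 19 ≡ 10. → (13, 10)
4Q: (13, 10) + (26, 60). λ = (60 - 10)/(26 - 13) ≡ 50/13 mod 73. 13⁻¹ ≡ 45 (mod 73), so λ ≡ 60.
  x = λ² - 13 - 26 = 3600 - 39 ≡ 57; y = λ·(13 - 57) - 10 ≡ 51. → (57, 51)
5Q: (57, 51) + (26, 60). λ = (60 - 51)/(26 - 57) ≡ 9/42 mod 73. 42⁻¹ ≡ 40 (mod 73) since 42·40 = 1680 ≡ 1, so λ ≡ 68.
  x = λ² - 57 - 26 = 4624 - 83 ≡ 15; y = λ·(57 - 15) - 51 ≡ 31. → (15, 31)
6Q: (15, 31) + (26, 60). λ = (60 - 31)/(26 - 15) ≡ 29/11 mod 73. 11⁻¹ ≡ 20 (mod 73), so λ ≡ 69.
  x = λ² - 15 - 26 = 4761 - 41 ≡ 48; y = λ·(15 - 48) - 31 ≡ 28. → (48, 28)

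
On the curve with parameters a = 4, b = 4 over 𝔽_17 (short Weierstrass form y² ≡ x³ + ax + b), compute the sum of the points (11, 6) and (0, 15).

(11, 6) + (0, 15). λ = (15 - 6)/(0 - 11) ≡ 9/6 mod 17. 6⁻¹ ≡ 3 (mod 17), so λ ≡ 10.
  x = λ² - 11 - 0 = 100 - 11 ≡ 4; y = λ·(11 - 4) - 6 ≡ 13. → (4, 13)

(4, 13)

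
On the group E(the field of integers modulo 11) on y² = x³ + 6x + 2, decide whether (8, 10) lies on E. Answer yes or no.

yes

y² = 10² ≡ 1; x³ + 6x + 2 = 562 ≡ 1 (mod 11). 1 = 1.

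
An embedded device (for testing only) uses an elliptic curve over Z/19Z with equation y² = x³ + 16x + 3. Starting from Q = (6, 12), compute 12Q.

Repeated addition: build up to 12Q.
2Q: tangent at (6, 12): λ = (3·6² + 16)/(2·12) ≡ 10/5. 5⁻¹ ≡ 4 (mod 19) since 5·4 = 20 ≡ 1, so λ ≡ 10·4 ≡ 2.
  x = λ² - 6 - 6 = 4 - 12 ≡ 11; y = λ·(6 - 11) - 12 ≡ 16. → (11, 16)
3Q: (11, 16) + (6, 12). λ = (12 - 16)/(6 - 11) ≡ 15/14 mod 19. 14⁻¹ ≡ 15 (mod 19) since 14·15 = 210 ≡ 1, so λ ≡ 16.
  x = λ² - 11 - 6 = 256 - 17 ≡ 11; y = λ·(11 - 11) - 16 ≡ 3. → (11, 3)
4Q: (11, 3) + (6, 12). λ = (12 - 3)/(6 - 11) ≡ 9/14 mod 19. 14⁻¹ ≡ 15 (mod 19), so λ ≡ 2.
  x = λ² - 11 - 6 = 4 - 17 ≡ 6; y = λ·(11 - 6) - 3 ≡ 7. → (6, 7)
5Q: (6, 7) + (6, 12): same x and y₁ ≡ -y₂, so the sum is O.
6Q: O + (6, 12) = (6, 12) (identity).
7Q: tangent at (6, 12): λ = (3·6² + 16)/(2·12) ≡ 10/5. 5⁻¹ ≡ 4 (mod 19), so λ ≡ 10·4 ≡ 2.
  x = λ² - 6 - 6 = 4 - 12 ≡ 11; y = λ·(6 - 11) - 12 ≡ 16. → (11, 16)
8Q: (11, 16) + (6, 12). λ = (12 - 16)/(6 - 11) ≡ 15/14 mod 19. 14⁻¹ ≡ 15 (mod 19), so λ ≡ 16.
  x = λ² - 11 - 6 = 256 - 17 ≡ 11; y = λ·(11 - 11) - 16 ≡ 3. → (11, 3)
9Q: (11, 3) + (6, 12). λ = (12 - 3)/(6 - 11) ≡ 9/14 mod 19. 14⁻¹ ≡ 15 (mod 19), so λ ≡ 2.
  x = λ² - 11 - 6 = 4 - 17 ≡ 6; y = λ·(11 - 6) - 3 ≡ 7. → (6, 7)
10Q: (6, 7) + (6, 12): same x and y₁ ≡ -y₂, so the sum is O.
11Q: O + (6, 12) = (6, 12) (identity).
12Q: tangent at (6, 12): λ = (3·6² + 16)/(2·12) ≡ 10/5. 5⁻¹ ≡ 4 (mod 19), so λ ≡ 10·4 ≡ 2.
  x = λ² - 6 - 6 = 4 - 12 ≡ 11; y = λ·(6 - 11) - 12 ≡ 16. → (11, 16)

(11, 16)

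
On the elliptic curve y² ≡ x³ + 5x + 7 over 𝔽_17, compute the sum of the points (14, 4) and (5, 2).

(14, 13)

(14, 4) + (5, 2). λ = (2 - 4)/(5 - 14) ≡ 15/8 mod 17. 8⁻¹ ≡ 15 (mod 17), so λ ≡ 4.
  x = λ² - 14 - 5 = 16 - 19 ≡ 14; y = λ·(14 - 14) - 4 ≡ 13. → (14, 13)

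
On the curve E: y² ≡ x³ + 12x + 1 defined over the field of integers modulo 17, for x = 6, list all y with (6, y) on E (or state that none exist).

x³ + 12x + 1 = 289 ≡ 0 (mod 17).
Only y = 0 satisfies y² ≡ 0.

0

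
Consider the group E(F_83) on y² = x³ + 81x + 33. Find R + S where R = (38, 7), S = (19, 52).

(38, 7) + (19, 52). λ = (52 - 7)/(19 - 38) ≡ 45/64 mod 83. 64⁻¹ ≡ 48 (mod 83), so λ ≡ 2.
  x = λ² - 38 - 19 = 4 - 57 ≡ 30; y = λ·(38 - 30) - 7 ≡ 9. → (30, 9)

(30, 9)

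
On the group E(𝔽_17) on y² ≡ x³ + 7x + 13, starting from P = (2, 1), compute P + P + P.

(0, 8)

Repeated addition: build up to 3P.
2P: tangent at (2, 1): λ = (3·2² + 7)/(2·1) ≡ 2/2. 2⁻¹ ≡ 9 (mod 17) since 2·9 = 18 ≡ 1, so λ ≡ 2·9 ≡ 1.
  x = λ² - 2 - 2 = 1 - 4 ≡ 14; y = λ·(2 - 14) - 1 ≡ 4. → (14, 4)
3P: (14, 4) + (2, 1). λ = (1 - 4)/(2 - 14) ≡ 14/5 mod 17. 5⁻¹ ≡ 7 (mod 17) since 5·7 = 35 ≡ 1, so λ ≡ 13.
  x = λ² - 14 - 2 = 169 - 16 ≡ 0; y = λ·(14 - 0) - 4 ≡ 8. → (0, 8)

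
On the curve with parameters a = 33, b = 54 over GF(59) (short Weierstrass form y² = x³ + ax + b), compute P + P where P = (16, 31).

tangent at (16, 31): λ = (3·16² + 33)/(2·31) ≡ 34/3. 3⁻¹ ≡ 20 (mod 59), so λ ≡ 34·20 ≡ 31.
  x = λ² - 16 - 16 = 961 - 32 ≡ 44; y = λ·(16 - 44) - 31 ≡ 45. → (44, 45)

(44, 45)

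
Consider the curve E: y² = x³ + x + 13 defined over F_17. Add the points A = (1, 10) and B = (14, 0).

(4, 8)

(1, 10) + (14, 0). λ = (0 - 10)/(14 - 1) ≡ 7/13 mod 17. 13⁻¹ ≡ 4 (mod 17) since 13·4 = 52 ≡ 1, so λ ≡ 11.
  x = λ² - 1 - 14 = 121 - 15 ≡ 4; y = λ·(1 - 4) - 10 ≡ 8. → (4, 8)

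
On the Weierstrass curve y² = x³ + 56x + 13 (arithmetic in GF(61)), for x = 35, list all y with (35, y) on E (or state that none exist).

14, 47

x³ + 56x + 13 = 44848 ≡ 13 (mod 61).
Square roots of 13 mod 61: 14 and 47 (since 14² = 196 ≡ 13).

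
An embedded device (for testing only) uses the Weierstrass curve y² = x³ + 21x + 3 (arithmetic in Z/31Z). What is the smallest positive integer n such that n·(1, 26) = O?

2P: tangent at (1, 26): λ = (3·1² + 21)/(2·26) ≡ 24/21. 21⁻¹ ≡ 3 (mod 31), so λ ≡ 24·3 ≡ 10.
  x = λ² - 1 - 1 = 100 - 2 ≡ 5; y = λ·(1 - 5) - 26 ≡ 27. → (5, 27)
3P: (5, 27) + (1, 26). λ = (26 - 27)/(1 - 5) ≡ 30/27 mod 31. 27⁻¹ ≡ 23 (mod 31) since 27·23 = 621 ≡ 1, so λ ≡ 8.
  x = λ² - 5 - 1 = 64 - 6 ≡ 27; y = λ·(5 - 27) - 27 ≡ 14. → (27, 14)
4P: (27, 14) + (1, 26). λ = (26 - 14)/(1 - 27) ≡ 12/5 mod 31. 5⁻¹ ≡ 25 (mod 31) since 5·25 = 125 ≡ 1, so λ ≡ 21.
  x = λ² - 27 - 1 = 441 - 28 ≡ 10; y = λ·(27 - 10) - 14 ≡ 2. → (10, 2)
5P: (10, 2) + (1, 26). λ = (26 - 2)/(1 - 10) ≡ 24/22 mod 31. 22⁻¹ ≡ 24 (mod 31), so λ ≡ 18.
  x = λ² - 10 - 1 = 324 - 11 ≡ 3; y = λ·(10 - 3) - 2 ≡ 0. → (3, 0)
6P: (3, 0) + (1, 26). λ = (26 - 0)/(1 - 3) ≡ 26/29 mod 31. 29⁻¹ ≡ 15 (mod 31), so λ ≡ 18.
  x = λ² - 3 - 1 = 324 - 4 ≡ 10; y = λ·(3 - 10) - 0 ≡ 29. → (10, 29)
7P: (10, 29) + (1, 26). λ = (26 - 29)/(1 - 10) ≡ 28/22 mod 31. 22⁻¹ ≡ 24 (mod 31), so λ ≡ 21.
  x = λ² - 10 - 1 = 441 - 11 ≡ 27; y = λ·(10 - 27) - 29 ≡ 17. → (27, 17)
8P: (27, 17) + (1, 26). λ = (26 - 17)/(1 - 27) ≡ 9/5 mod 31. 5⁻¹ ≡ 25 (mod 31) since 5·25 = 125 ≡ 1, so λ ≡ 8.
  x = λ² - 27 - 1 = 64 - 28 ≡ 5; y = λ·(27 - 5) - 17 ≡ 4. → (5, 4)
9P: (5, 4) + (1, 26). λ = (26 - 4)/(1 - 5) ≡ 22/27 mod 31. 27⁻¹ ≡ 23 (mod 31), so λ ≡ 10.
  x = λ² - 5 - 1 = 100 - 6 ≡ 1; y = λ·(5 - 1) - 4 ≡ 5. → (1, 5)
10P: (1, 5) + (1, 26): same x and y₁ ≡ -y₂, so the sum is O.
10P = O, so the order is 10.

10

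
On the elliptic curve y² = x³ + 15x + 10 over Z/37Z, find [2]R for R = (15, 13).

(35, 34)

tangent at (15, 13): λ = (3·15² + 15)/(2·13) ≡ 24/26. 26⁻¹ ≡ 10 (mod 37) since 26·10 = 260 ≡ 1, so λ ≡ 24·10 ≡ 18.
  x = λ² - 15 - 15 = 324 - 30 ≡ 35; y = λ·(15 - 35) - 13 ≡ 34. → (35, 34)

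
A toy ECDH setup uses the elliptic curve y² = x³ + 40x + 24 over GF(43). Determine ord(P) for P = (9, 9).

2P: tangent at (9, 9): λ = (3·9² + 40)/(2·9) ≡ 25/18. 18⁻¹ ≡ 12 (mod 43) since 18·12 = 216 ≡ 1, so λ ≡ 25·12 ≡ 42.
  x = λ² - 9 - 9 = 1764 - 18 ≡ 26; y = λ·(9 - 26) - 9 ≡ 8. → (26, 8)
3P: (26, 8) + (9, 9). λ = (9 - 8)/(9 - 26) ≡ 1/26 mod 43. 26⁻¹ ≡ 5 (mod 43), so λ ≡ 5.
  x = λ² - 26 - 9 = 25 - 35 ≡ 33; y = λ·(26 - 33) - 8 ≡ 0. → (33, 0)
4P: (33, 0) + (9, 9). λ = (9 - 0)/(9 - 33) ≡ 9/19 mod 43. 19⁻¹ ≡ 34 (mod 43) since 19·34 = 646 ≡ 1, so λ ≡ 5.
  x = λ² - 33 - 9 = 25 - 42 ≡ 26; y = λ·(33 - 26) - 0 ≡ 35. → (26, 35)
5P: (26, 35) + (9, 9). λ = (9 - 35)/(9 - 26) ≡ 17/26 mod 43. 26⁻¹ ≡ 5 (mod 43), so λ ≡ 42.
  x = λ² - 26 - 9 = 1764 - 35 ≡ 9; y = λ·(26 - 9) - 35 ≡ 34. → (9, 34)
6P: (9, 34) + (9, 9): same x and y₁ ≡ -y₂, so the sum is the point at infinity.
6P = the point at infinity, so the order is 6.

6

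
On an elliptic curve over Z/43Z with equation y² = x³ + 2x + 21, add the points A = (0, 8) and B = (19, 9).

(19, 34)

(0, 8) + (19, 9). λ = (9 - 8)/(19 - 0) ≡ 1/19 mod 43. 19⁻¹ ≡ 34 (mod 43) since 19·34 = 646 ≡ 1, so λ ≡ 34.
  x = λ² - 0 - 19 = 1156 - 19 ≡ 19; y = λ·(0 - 19) - 8 ≡ 34. → (19, 34)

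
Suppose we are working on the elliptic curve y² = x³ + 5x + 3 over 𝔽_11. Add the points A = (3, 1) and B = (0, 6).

(3, 1) + (0, 6). λ = (6 - 1)/(0 - 3) ≡ 5/8 mod 11. 8⁻¹ ≡ 7 (mod 11), so λ ≡ 2.
  x = λ² - 3 - 0 = 4 - 3 ≡ 1; y = λ·(3 - 1) - 1 ≡ 3. → (1, 3)

(1, 3)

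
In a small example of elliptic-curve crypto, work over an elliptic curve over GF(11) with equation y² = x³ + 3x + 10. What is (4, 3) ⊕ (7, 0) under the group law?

(4, 3) + (7, 0). λ = (0 - 3)/(7 - 4) ≡ 8/3 mod 11. 3⁻¹ ≡ 4 (mod 11), so λ ≡ 10.
  x = λ² - 4 - 7 = 100 - 11 ≡ 1; y = λ·(4 - 1) - 3 ≡ 5. → (1, 5)

(1, 5)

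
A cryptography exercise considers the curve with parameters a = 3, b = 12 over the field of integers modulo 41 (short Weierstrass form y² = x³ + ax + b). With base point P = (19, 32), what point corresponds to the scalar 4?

Repeated addition: build up to 4P.
2P: tangent at (19, 32): λ = (3·19² + 3)/(2·32) ≡ 20/23. 23⁻¹ ≡ 25 (mod 41) since 23·25 = 575 ≡ 1, so λ ≡ 20·25 ≡ 8.
  x = λ² - 19 - 19 = 64 - 38 ≡ 26; y = λ·(19 - 26) - 32 ≡ 35. → (26, 35)
3P: (26, 35) + (19, 32). λ = (32 - 35)/(19 - 26) ≡ 38/34 mod 41. 34⁻¹ ≡ 35 (mod 41) since 34·35 = 1190 ≡ 1, so λ ≡ 18.
  x = λ² - 26 - 19 = 324 - 45 ≡ 33; y = λ·(26 - 33) - 35 ≡ 3. → (33, 3)
4P: (33, 3) + (19, 32). λ = (32 - 3)/(19 - 33) ≡ 29/27 mod 41. 27⁻¹ ≡ 38 (mod 41) since 27·38 = 1026 ≡ 1, so λ ≡ 36.
  x = λ² - 33 - 19 = 1296 - 52 ≡ 14; y = λ·(33 - 14) - 3 ≡ 25. → (14, 25)

(14, 25)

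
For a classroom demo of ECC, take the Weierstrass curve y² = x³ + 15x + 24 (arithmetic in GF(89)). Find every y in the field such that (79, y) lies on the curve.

none

x³ + 15x + 24 = 494248 ≡ 31 (mod 89).
31 is a non-residue mod 89; no y exists.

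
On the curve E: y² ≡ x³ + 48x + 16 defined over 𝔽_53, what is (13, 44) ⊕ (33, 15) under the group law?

(13, 44) + (33, 15). λ = (15 - 44)/(33 - 13) ≡ 24/20 mod 53. 20⁻¹ ≡ 8 (mod 53), so λ ≡ 33.
  x = λ² - 13 - 33 = 1089 - 46 ≡ 36; y = λ·(13 - 36) - 44 ≡ 45. → (36, 45)

(36, 45)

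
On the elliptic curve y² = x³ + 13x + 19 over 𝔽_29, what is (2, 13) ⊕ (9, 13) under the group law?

(18, 16)

(2, 13) + (9, 13). λ = (13 - 13)/(9 - 2) ≡ 0/7 mod 29. 7⁻¹ ≡ 25 (mod 29), so λ ≡ 0.
  x = λ² - 2 - 9 = 0 - 11 ≡ 18; y = λ·(2 - 18) - 13 ≡ 16. → (18, 16)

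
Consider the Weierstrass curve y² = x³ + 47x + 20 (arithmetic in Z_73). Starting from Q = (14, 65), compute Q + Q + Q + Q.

Double-and-add on 4 = (100)₂. Start with Q = (14, 65) for the leading 1-bit.
double: tangent at (14, 65): λ = (3·14² + 47)/(2·65) ≡ 51/57. 57⁻¹ ≡ 41 (mod 73), so λ ≡ 51·41 ≡ 47.
  x = λ² - 14 - 14 = 2209 - 28 ≡ 64; y = λ·(14 - 64) - 65 ≡ 67. → (64, 67)
double: tangent at (64, 67): λ = (3·64² + 47)/(2·67) ≡ 71/61. 61⁻¹ ≡ 6 (mod 73), so λ ≡ 71·6 ≡ 61.
  x = λ² - 64 - 64 = 3721 - 128 ≡ 16; y = λ·(64 - 16) - 67 ≡ 14. → (16, 14)

(16, 14)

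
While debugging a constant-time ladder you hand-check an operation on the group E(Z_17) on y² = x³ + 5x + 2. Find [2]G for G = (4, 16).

tangent at (4, 16): λ = (3·4² + 5)/(2·16) ≡ 2/15. 15⁻¹ ≡ 8 (mod 17) since 15·8 = 120 ≡ 1, so λ ≡ 2·8 ≡ 16.
  x = λ² - 4 - 4 = 256 - 8 ≡ 10; y = λ·(4 - 10) - 16 ≡ 7. → (10, 7)

(10, 7)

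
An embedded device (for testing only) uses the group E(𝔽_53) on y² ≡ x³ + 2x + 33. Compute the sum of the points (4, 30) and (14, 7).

(44, 9)

(4, 30) + (14, 7). λ = (7 - 30)/(14 - 4) ≡ 30/10 mod 53. 10⁻¹ ≡ 16 (mod 53), so λ ≡ 3.
  x = λ² - 4 - 14 = 9 - 18 ≡ 44; y = λ·(4 - 44) - 30 ≡ 9. → (44, 9)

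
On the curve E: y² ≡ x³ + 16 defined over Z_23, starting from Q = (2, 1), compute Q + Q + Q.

Repeated addition: build up to 3Q.
2Q: tangent at (2, 1): λ = (3·2² + 0)/(2·1) ≡ 12/2. 2⁻¹ ≡ 12 (mod 23) since 2·12 = 24 ≡ 1, so λ ≡ 12·12 ≡ 6.
  x = λ² - 2 - 2 = 36 - 4 ≡ 9; y = λ·(2 - 9) - 1 ≡ 3. → (9, 3)
3Q: (9, 3) + (2, 1). λ = (1 - 3)/(2 - 9) ≡ 21/16 mod 23. 16⁻¹ ≡ 13 (mod 23), so λ ≡ 20.
  x = λ² - 9 - 2 = 400 - 11 ≡ 21; y = λ·(9 - 21) - 3 ≡ 10. → (21, 10)

(21, 10)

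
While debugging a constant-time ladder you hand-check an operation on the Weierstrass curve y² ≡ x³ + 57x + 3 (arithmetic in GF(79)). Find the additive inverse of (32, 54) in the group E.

(32, 25)

-(32, 54) = (32, -54 mod 79) = (32, 25).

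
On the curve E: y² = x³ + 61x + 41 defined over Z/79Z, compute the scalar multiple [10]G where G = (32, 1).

Repeated addition: build up to 10G.
2G: tangent at (32, 1): λ = (3·32² + 61)/(2·1) ≡ 52/2. 2⁻¹ ≡ 40 (mod 79) since 2·40 = 80 ≡ 1, so λ ≡ 52·40 ≡ 26.
  x = λ² - 32 - 32 = 676 - 64 ≡ 59; y = λ·(32 - 59) - 1 ≡ 8. → (59, 8)
3G: (59, 8) + (32, 1). λ = (1 - 8)/(32 - 59) ≡ 72/52 mod 79. 52⁻¹ ≡ 38 (mod 79), so λ ≡ 50.
  x = λ² - 59 - 32 = 2500 - 91 ≡ 39; y = λ·(59 - 39) - 8 ≡ 44. → (39, 44)
4G: (39, 44) + (32, 1). λ = (1 - 44)/(32 - 39) ≡ 36/72 mod 79. 72⁻¹ ≡ 45 (mod 79), so λ ≡ 40.
  x = λ² - 39 - 32 = 1600 - 71 ≡ 28; y = λ·(39 - 28) - 44 ≡ 1. → (28, 1)
5G: (28, 1) + (32, 1). λ = (1 - 1)/(32 - 28) ≡ 0/4 mod 79. 4⁻¹ ≡ 20 (mod 79), so λ ≡ 0.
  x = λ² - 28 - 32 = 0 - 60 ≡ 19; y = λ·(28 - 19) - 1 ≡ 78. → (19, 78)
6G: (19, 78) + (32, 1). λ = (1 - 78)/(32 - 19) ≡ 2/13 mod 79. 13⁻¹ ≡ 73 (mod 79) since 13·73 = 949 ≡ 1, so λ ≡ 67.
  x = λ² - 19 - 32 = 4489 - 51 ≡ 14; y = λ·(19 - 14) - 78 ≡ 20. → (14, 20)
7G: (14, 20) + (32, 1). λ = (1 - 20)/(32 - 14) ≡ 60/18 mod 79. 18⁻¹ ≡ 22 (mod 79) since 18·22 = 396 ≡ 1, so λ ≡ 56.
  x = λ² - 14 - 32 = 3136 - 46 ≡ 9; y = λ·(14 - 9) - 20 ≡ 23. → (9, 23)
8G: (9, 23) + (32, 1). λ = (1 - 23)/(32 - 9) ≡ 57/23 mod 79. 23⁻¹ ≡ 55 (mod 79), so λ ≡ 54.
  x = λ² - 9 - 32 = 2916 - 41 ≡ 31; y = λ·(9 - 31) - 23 ≡ 53. → (31, 53)
9G: (31, 53) + (32, 1). λ = (1 - 53)/(32 - 31) ≡ 27/1 mod 79. 1⁻¹ ≡ 1 (mod 79), so λ ≡ 27.
  x = λ² - 31 - 32 = 729 - 63 ≡ 34; y = λ·(31 - 34) - 53 ≡ 24. → (34, 24)
10G: (34, 24) + (32, 1). λ = (1 - 24)/(32 - 34) ≡ 56/77 mod 79. 77⁻¹ ≡ 39 (mod 79), so λ ≡ 51.
  x = λ² - 34 - 32 = 2601 - 66 ≡ 7; y = λ·(34 - 7) - 24 ≡ 10. → (7, 10)

(7, 10)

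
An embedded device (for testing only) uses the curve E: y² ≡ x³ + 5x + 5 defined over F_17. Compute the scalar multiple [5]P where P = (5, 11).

(15, 15)

Repeated addition: build up to 5P.
2P: tangent at (5, 11): λ = (3·5² + 5)/(2·11) ≡ 12/5. 5⁻¹ ≡ 7 (mod 17) since 5·7 = 35 ≡ 1, so λ ≡ 12·7 ≡ 16.
  x = λ² - 5 - 5 = 256 - 10 ≡ 8; y = λ·(5 - 8) - 11 ≡ 9. → (8, 9)
3P: (8, 9) + (5, 11). λ = (11 - 9)/(5 - 8) ≡ 2/14 mod 17. 14⁻¹ ≡ 11 (mod 17) since 14·11 = 154 ≡ 1, so λ ≡ 5.
  x = λ² - 8 - 5 = 25 - 13 ≡ 12; y = λ·(8 - 12) - 9 ≡ 5. → (12, 5)
4P: (12, 5) + (5, 11). λ = (11 - 5)/(5 - 12) ≡ 6/10 mod 17. 10⁻¹ ≡ 12 (mod 17) since 10·12 = 120 ≡ 1, so λ ≡ 4.
  x = λ² - 12 - 5 = 16 - 17 ≡ 16; y = λ·(12 - 16) - 5 ≡ 13. → (16, 13)
5P: (16, 13) + (5, 11). λ = (11 - 13)/(5 - 16) ≡ 15/6 mod 17. 6⁻¹ ≡ 3 (mod 17), so λ ≡ 11.
  x = λ² - 16 - 5 = 121 - 21 ≡ 15; y = λ·(16 - 15) - 13 ≡ 15. → (15, 15)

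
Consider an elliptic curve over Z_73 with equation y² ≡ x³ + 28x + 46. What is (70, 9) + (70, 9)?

(7, 1)

tangent at (70, 9): λ = (3·70² + 28)/(2·9) ≡ 55/18. 18⁻¹ ≡ 69 (mod 73), so λ ≡ 55·69 ≡ 72.
  x = λ² - 70 - 70 = 5184 - 140 ≡ 7; y = λ·(70 - 7) - 9 ≡ 1. → (7, 1)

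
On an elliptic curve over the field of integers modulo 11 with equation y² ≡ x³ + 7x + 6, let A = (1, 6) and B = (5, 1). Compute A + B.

(1, 6) + (5, 1). λ = (1 - 6)/(5 - 1) ≡ 6/4 mod 11. 4⁻¹ ≡ 3 (mod 11), so λ ≡ 7.
  x = λ² - 1 - 5 = 49 - 6 ≡ 10; y = λ·(1 - 10) - 6 ≡ 8. → (10, 8)

(10, 8)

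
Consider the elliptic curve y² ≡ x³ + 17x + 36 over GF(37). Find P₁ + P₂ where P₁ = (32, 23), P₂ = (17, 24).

(32, 23) + (17, 24). λ = (24 - 23)/(17 - 32) ≡ 1/22 mod 37. 22⁻¹ ≡ 32 (mod 37), so λ ≡ 32.
  x = λ² - 32 - 17 = 1024 - 49 ≡ 13; y = λ·(32 - 13) - 23 ≡ 30. → (13, 30)

(13, 30)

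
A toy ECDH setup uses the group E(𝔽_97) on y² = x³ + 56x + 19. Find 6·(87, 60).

(40, 28)

Write G = (87, 60).
Double-and-add on 6 = (110)₂. Start with G = (87, 60) for the leading 1-bit.
double: tangent at (87, 60): λ = (3·87² + 56)/(2·60) ≡ 65/23. 23⁻¹ ≡ 38 (mod 97), so λ ≡ 65·38 ≡ 45.
  x = λ² - 87 - 87 = 2025 - 174 ≡ 8; y = λ·(87 - 8) - 60 ≡ 3. → (8, 3)
add G: (8, 3) + (87, 60). λ = (60 - 3)/(87 - 8) ≡ 57/79 mod 97. 79⁻¹ ≡ 70 (mod 97), so λ ≡ 13.
  x = λ² - 8 - 87 = 169 - 95 ≡ 74; y = λ·(8 - 74) - 3 ≡ 12. → (74, 12)
double: tangent at (74, 12): λ = (3·74² + 56)/(2·12) ≡ 91/24. 24⁻¹ ≡ 93 (mod 97), so λ ≡ 91·93 ≡ 24.
  x = λ² - 74 - 74 = 576 - 148 ≡ 40; y = λ·(74 - 40) - 12 ≡ 28. → (40, 28)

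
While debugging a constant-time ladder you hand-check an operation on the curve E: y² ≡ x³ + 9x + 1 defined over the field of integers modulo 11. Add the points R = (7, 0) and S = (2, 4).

(0, 1)

(7, 0) + (2, 4). λ = (4 - 0)/(2 - 7) ≡ 4/6 mod 11. 6⁻¹ ≡ 2 (mod 11) since 6·2 = 12 ≡ 1, so λ ≡ 8.
  x = λ² - 7 - 2 = 64 - 9 ≡ 0; y = λ·(7 - 0) - 0 ≡ 1. → (0, 1)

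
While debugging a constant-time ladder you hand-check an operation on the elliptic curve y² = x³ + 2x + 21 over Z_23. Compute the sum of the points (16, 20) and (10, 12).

(16, 20) + (10, 12). λ = (12 - 20)/(10 - 16) ≡ 15/17 mod 23. 17⁻¹ ≡ 19 (mod 23), so λ ≡ 9.
  x = λ² - 16 - 10 = 81 - 26 ≡ 9; y = λ·(16 - 9) - 20 ≡ 20. → (9, 20)

(9, 20)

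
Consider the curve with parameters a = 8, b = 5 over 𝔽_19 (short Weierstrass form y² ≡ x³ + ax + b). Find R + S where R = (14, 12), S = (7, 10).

(7, 9)

(14, 12) + (7, 10). λ = (10 - 12)/(7 - 14) ≡ 17/12 mod 19. 12⁻¹ ≡ 8 (mod 19), so λ ≡ 3.
  x = λ² - 14 - 7 = 9 - 21 ≡ 7; y = λ·(14 - 7) - 12 ≡ 9. → (7, 9)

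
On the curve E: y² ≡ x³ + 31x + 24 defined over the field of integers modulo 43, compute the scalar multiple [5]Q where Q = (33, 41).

Repeated addition: build up to 5Q.
2Q: tangent at (33, 41): λ = (3·33² + 31)/(2·41) ≡ 30/39. 39⁻¹ ≡ 32 (mod 43), so λ ≡ 30·32 ≡ 14.
  x = λ² - 33 - 33 = 196 - 66 ≡ 1; y = λ·(33 - 1) - 41 ≡ 20. → (1, 20)
3Q: (1, 20) + (33, 41). λ = (41 - 20)/(33 - 1) ≡ 21/32 mod 43. 32⁻¹ ≡ 39 (mod 43), so λ ≡ 2.
  x = λ² - 1 - 33 = 4 - 34 ≡ 13; y = λ·(1 - 13) - 20 ≡ 42. → (13, 42)
4Q: (13, 42) + (33, 41). λ = (41 - 42)/(33 - 13) ≡ 42/20 mod 43. 20⁻¹ ≡ 28 (mod 43) since 20·28 = 560 ≡ 1, so λ ≡ 15.
  x = λ² - 13 - 33 = 225 - 46 ≡ 7; y = λ·(13 - 7) - 42 ≡ 5. → (7, 5)
5Q: (7, 5) + (33, 41). λ = (41 - 5)/(33 - 7) ≡ 36/26 mod 43. 26⁻¹ ≡ 5 (mod 43) since 26·5 = 130 ≡ 1, so λ ≡ 8.
  x = λ² - 7 - 33 = 64 - 40 ≡ 24; y = λ·(7 - 24) - 5 ≡ 31. → (24, 31)

(24, 31)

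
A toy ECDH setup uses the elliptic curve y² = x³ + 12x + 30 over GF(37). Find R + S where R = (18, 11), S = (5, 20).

(18, 11) + (5, 20). λ = (20 - 11)/(5 - 18) ≡ 9/24 mod 37. 24⁻¹ ≡ 17 (mod 37) since 24·17 = 408 ≡ 1, so λ ≡ 5.
  x = λ² - 18 - 5 = 25 - 23 ≡ 2; y = λ·(18 - 2) - 11 ≡ 32. → (2, 32)

(2, 32)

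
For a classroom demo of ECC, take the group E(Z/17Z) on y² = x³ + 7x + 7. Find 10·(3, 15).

(11, 2)

Write Q = (3, 15).
Repeated addition: build up to 10Q.
2Q: tangent at (3, 15): λ = (3·3² + 7)/(2·15) ≡ 0/13. 13⁻¹ ≡ 4 (mod 17), so λ ≡ 0·4 ≡ 0.
  x = λ² - 3 - 3 = 0 - 6 ≡ 11; y = λ·(3 - 11) - 15 ≡ 2. → (11, 2)
3Q: (11, 2) + (3, 15). λ = (15 - 2)/(3 - 11) ≡ 13/9 mod 17. 9⁻¹ ≡ 2 (mod 17) since 9·2 = 18 ≡ 1, so λ ≡ 9.
  x = λ² - 11 - 3 = 81 - 14 ≡ 16; y = λ·(11 - 16) - 2 ≡ 4. → (16, 4)
4Q: (16, 4) + (3, 15). λ = (15 - 4)/(3 - 16) ≡ 11/4 mod 17. 4⁻¹ ≡ 13 (mod 17), so λ ≡ 7.
  x = λ² - 16 - 3 = 49 - 19 ≡ 13; y = λ·(16 - 13) - 4 ≡ 0. → (13, 0)
5Q: (13, 0) + (3, 15). λ = (15 - 0)/(3 - 13) ≡ 15/7 mod 17. 7⁻¹ ≡ 5 (mod 17) since 7·5 = 35 ≡ 1, so λ ≡ 7.
  x = λ² - 13 - 3 = 49 - 16 ≡ 16; y = λ·(13 - 16) - 0 ≡ 13. → (16, 13)
6Q: (16, 13) + (3, 15). λ = (15 - 13)/(3 - 16) ≡ 2/4 mod 17. 4⁻¹ ≡ 13 (mod 17), so λ ≡ 9.
  x = λ² - 16 - 3 = 81 - 19 ≡ 11; y = λ·(16 - 11) - 13 ≡ 15. → (11, 15)
7Q: (11, 15) + (3, 15). λ = (15 - 15)/(3 - 11) ≡ 0/9 mod 17. 9⁻¹ ≡ 2 (mod 17), so λ ≡ 0.
  x = λ² - 11 - 3 = 0 - 14 ≡ 3; y = λ·(11 - 3) - 15 ≡ 2. → (3, 2)
8Q: (3, 2) + (3, 15): same x and y₁ ≡ -y₂, so the sum is 𝒪.
9Q: 𝒪 + (3, 15) = (3, 15) (identity).
10Q: tangent at (3, 15): λ = (3·3² + 7)/(2·15) ≡ 0/13. 13⁻¹ ≡ 4 (mod 17), so λ ≡ 0·4 ≡ 0.
  x = λ² - 3 - 3 = 0 - 6 ≡ 11; y = λ·(3 - 11) - 15 ≡ 2. → (11, 2)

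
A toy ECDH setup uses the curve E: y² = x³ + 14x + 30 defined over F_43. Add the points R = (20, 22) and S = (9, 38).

(25, 40)

(20, 22) + (9, 38). λ = (38 - 22)/(9 - 20) ≡ 16/32 mod 43. 32⁻¹ ≡ 39 (mod 43) since 32·39 = 1248 ≡ 1, so λ ≡ 22.
  x = λ² - 20 - 9 = 484 - 29 ≡ 25; y = λ·(20 - 25) - 22 ≡ 40. → (25, 40)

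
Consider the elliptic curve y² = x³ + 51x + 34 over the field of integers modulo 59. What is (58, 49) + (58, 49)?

(50, 12)

tangent at (58, 49): λ = (3·58² + 51)/(2·49) ≡ 54/39. 39⁻¹ ≡ 56 (mod 59), so λ ≡ 54·56 ≡ 15.
  x = λ² - 58 - 58 = 225 - 116 ≡ 50; y = λ·(58 - 50) - 49 ≡ 12. → (50, 12)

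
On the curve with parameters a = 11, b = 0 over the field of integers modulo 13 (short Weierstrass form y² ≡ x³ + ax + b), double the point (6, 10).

(4, 11)

tangent at (6, 10): λ = (3·6² + 11)/(2·10) ≡ 2/7. 7⁻¹ ≡ 2 (mod 13) since 7·2 = 14 ≡ 1, so λ ≡ 2·2 ≡ 4.
  x = λ² - 6 - 6 = 16 - 12 ≡ 4; y = λ·(6 - 4) - 10 ≡ 11. → (4, 11)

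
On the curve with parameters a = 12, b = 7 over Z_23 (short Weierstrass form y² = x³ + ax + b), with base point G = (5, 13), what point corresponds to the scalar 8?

(3, 1)

Repeated addition: build up to 8G.
2G: tangent at (5, 13): λ = (3·5² + 12)/(2·13) ≡ 18/3. 3⁻¹ ≡ 8 (mod 23), so λ ≡ 18·8 ≡ 6.
  x = λ² - 5 - 5 = 36 - 10 ≡ 3; y = λ·(5 - 3) - 13 ≡ 22. → (3, 22)
3G: (3, 22) + (5, 13). λ = (13 - 22)/(5 - 3) ≡ 14/2 mod 23. 2⁻¹ ≡ 12 (mod 23) since 2·12 = 24 ≡ 1, so λ ≡ 7.
  x = λ² - 3 - 5 = 49 - 8 ≡ 18; y = λ·(3 - 18) - 22 ≡ 11. → (18, 11)
4G: (18, 11) + (5, 13). λ = (13 - 11)/(5 - 18) ≡ 2/10 mod 23. 10⁻¹ ≡ 7 (mod 23), so λ ≡ 14.
  x = λ² - 18 - 5 = 196 - 23 ≡ 12; y = λ·(18 - 12) - 11 ≡ 4. → (12, 4)
5G: (12, 4) + (5, 13). λ = (13 - 4)/(5 - 12) ≡ 9/16 mod 23. 16⁻¹ ≡ 13 (mod 23), so λ ≡ 2.
  x = λ² - 12 - 5 = 4 - 17 ≡ 10; y = λ·(12 - 10) - 4 ≡ 0. → (10, 0)
6G: (10, 0) + (5, 13). λ = (13 - 0)/(5 - 10) ≡ 13/18 mod 23. 18⁻¹ ≡ 9 (mod 23), so λ ≡ 2.
  x = λ² - 10 - 5 = 4 - 15 ≡ 12; y = λ·(10 - 12) - 0 ≡ 19. → (12, 19)
7G: (12, 19) + (5, 13). λ = (13 - 19)/(5 - 12) ≡ 17/16 mod 23. 16⁻¹ ≡ 13 (mod 23) since 16·13 = 208 ≡ 1, so λ ≡ 14.
  x = λ² - 12 - 5 = 196 - 17 ≡ 18; y = λ·(12 - 18) - 19 ≡ 12. → (18, 12)
8G: (18, 12) + (5, 13). λ = (13 - 12)/(5 - 18) ≡ 1/10 mod 23. 10⁻¹ ≡ 7 (mod 23) since 10·7 = 70 ≡ 1, so λ ≡ 7.
  x = λ² - 18 - 5 = 49 - 23 ≡ 3; y = λ·(18 - 3) - 12 ≡ 1. → (3, 1)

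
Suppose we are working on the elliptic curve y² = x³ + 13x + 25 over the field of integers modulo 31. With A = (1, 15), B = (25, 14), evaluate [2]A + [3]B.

(2, 11)

First 2A:
Repeated addition: build up to 2A.
2A: tangent at (1, 15): λ = (3·1² + 13)/(2·15) ≡ 16/30. 30⁻¹ ≡ 30 (mod 31) since 30·30 = 900 ≡ 1, so λ ≡ 16·30 ≡ 15.
  x = λ² - 1 - 1 = 225 - 2 ≡ 6; y = λ·(1 - 6) - 15 ≡ 3. → (6, 3)
2A = (6, 3).
Next 3B:
Repeated addition: build up to 3B.
2B: tangent at (25, 14): λ = (3·25² + 13)/(2·14) ≡ 28/28. 28⁻¹ ≡ 10 (mod 31), so λ ≡ 28·10 ≡ 1.
  x = λ² - 25 - 25 = 1 - 50 ≡ 13; y = λ·(25 - 13) - 14 ≡ 29. → (13, 29)
3B: (13, 29) + (25, 14). λ = (14 - 29)/(25 - 13) ≡ 16/12 mod 31. 12⁻¹ ≡ 13 (mod 31), so λ ≡ 22.
  x = λ² - 13 - 25 = 484 - 38 ≡ 12; y = λ·(13 - 12) - 29 ≡ 24. → (12, 24)
3B = (12, 24).
Finally 2A + 3B:
(6, 3) + (12, 24). λ = (24 - 3)/(12 - 6) ≡ 21/6 mod 31. 6⁻¹ ≡ 26 (mod 31), so λ ≡ 19.
  x = λ² - 6 - 12 = 361 - 18 ≡ 2; y = λ·(6 - 2) - 3 ≡ 11. → (2, 11)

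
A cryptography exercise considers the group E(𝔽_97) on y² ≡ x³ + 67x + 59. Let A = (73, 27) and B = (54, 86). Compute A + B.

(73, 27) + (54, 86). λ = (86 - 27)/(54 - 73) ≡ 59/78 mod 97. 78⁻¹ ≡ 51 (mod 97) since 78·51 = 3978 ≡ 1, so λ ≡ 2.
  x = λ² - 73 - 54 = 4 - 127 ≡ 71; y = λ·(73 - 71) - 27 ≡ 74. → (71, 74)

(71, 74)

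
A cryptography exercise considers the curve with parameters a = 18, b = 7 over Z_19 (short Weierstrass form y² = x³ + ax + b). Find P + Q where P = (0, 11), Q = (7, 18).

(13, 14)

(0, 11) + (7, 18). λ = (18 - 11)/(7 - 0) ≡ 7/7 mod 19. 7⁻¹ ≡ 11 (mod 19), so λ ≡ 1.
  x = λ² - 0 - 7 = 1 - 7 ≡ 13; y = λ·(0 - 13) - 11 ≡ 14. → (13, 14)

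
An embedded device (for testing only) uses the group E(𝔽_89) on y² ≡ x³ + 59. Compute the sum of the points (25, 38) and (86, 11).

(25, 38) + (86, 11). λ = (11 - 38)/(86 - 25) ≡ 62/61 mod 89. 61⁻¹ ≡ 54 (mod 89), so λ ≡ 55.
  x = λ² - 25 - 86 = 3025 - 111 ≡ 66; y = λ·(25 - 66) - 38 ≡ 21. → (66, 21)

(66, 21)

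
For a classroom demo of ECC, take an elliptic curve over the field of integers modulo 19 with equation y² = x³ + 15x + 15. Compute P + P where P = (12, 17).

(6, 6)

tangent at (12, 17): λ = (3·12² + 15)/(2·17) ≡ 10/15. 15⁻¹ ≡ 14 (mod 19), so λ ≡ 10·14 ≡ 7.
  x = λ² - 12 - 12 = 49 - 24 ≡ 6; y = λ·(12 - 6) - 17 ≡ 6. → (6, 6)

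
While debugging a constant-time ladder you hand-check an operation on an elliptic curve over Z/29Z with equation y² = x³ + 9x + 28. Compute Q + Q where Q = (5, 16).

(20, 28)

tangent at (5, 16): λ = (3·5² + 9)/(2·16) ≡ 26/3. 3⁻¹ ≡ 10 (mod 29) since 3·10 = 30 ≡ 1, so λ ≡ 26·10 ≡ 28.
  x = λ² - 5 - 5 = 784 - 10 ≡ 20; y = λ·(5 - 20) - 16 ≡ 28. → (20, 28)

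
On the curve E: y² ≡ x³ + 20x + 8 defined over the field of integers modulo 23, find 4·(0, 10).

Write G = (0, 10).
Double-and-add on 4 = (100)₂. Start with G = (0, 10) for the leading 1-bit.
double: tangent at (0, 10): λ = (3·0² + 20)/(2·10) ≡ 20/20. 20⁻¹ ≡ 15 (mod 23), so λ ≡ 20·15 ≡ 1.
  x = λ² - 0 - 0 = 1 - 0 ≡ 1; y = λ·(0 - 1) - 10 ≡ 12. → (1, 12)
double: tangent at (1, 12): λ = (3·1² + 20)/(2·12) ≡ 0/1. 1⁻¹ ≡ 1 (mod 23), so λ ≡ 0·1 ≡ 0.
  x = λ² - 1 - 1 = 0 - 2 ≡ 21; y = λ·(1 - 21) - 12 ≡ 11. → (21, 11)

(21, 11)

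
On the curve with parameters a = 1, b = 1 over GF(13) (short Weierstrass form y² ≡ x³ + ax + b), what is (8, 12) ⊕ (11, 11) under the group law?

(10, 6)

(8, 12) + (11, 11). λ = (11 - 12)/(11 - 8) ≡ 12/3 mod 13. 3⁻¹ ≡ 9 (mod 13), so λ ≡ 4.
  x = λ² - 8 - 11 = 16 - 19 ≡ 10; y = λ·(8 - 10) - 12 ≡ 6. → (10, 6)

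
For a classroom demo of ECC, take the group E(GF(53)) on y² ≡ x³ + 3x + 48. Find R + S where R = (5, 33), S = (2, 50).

(31, 26)

(5, 33) + (2, 50). λ = (50 - 33)/(2 - 5) ≡ 17/50 mod 53. 50⁻¹ ≡ 35 (mod 53) since 50·35 = 1750 ≡ 1, so λ ≡ 12.
  x = λ² - 5 - 2 = 144 - 7 ≡ 31; y = λ·(5 - 31) - 33 ≡ 26. → (31, 26)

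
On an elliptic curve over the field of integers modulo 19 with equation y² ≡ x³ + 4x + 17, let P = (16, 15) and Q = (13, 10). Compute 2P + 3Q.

(16, 15)

First 2P:
Repeated addition: build up to 2P.
2P: tangent at (16, 15): λ = (3·16² + 4)/(2·15) ≡ 12/11. 11⁻¹ ≡ 7 (mod 19) since 11·7 = 77 ≡ 1, so λ ≡ 12·7 ≡ 8.
  x = λ² - 16 - 16 = 64 - 32 ≡ 13; y = λ·(16 - 13) - 15 ≡ 9. → (13, 9)
2P = (13, 9).
Next 3Q:
Repeated addition: build up to 3Q.
2Q: tangent at (13, 10): λ = (3·13² + 4)/(2·10) ≡ 17/1. 1⁻¹ ≡ 1 (mod 19), so λ ≡ 17·1 ≡ 17.
  x = λ² - 13 - 13 = 289 - 26 ≡ 16; y = λ·(13 - 16) - 10 ≡ 15. → (16, 15)
3Q: (16, 15) + (13, 10). λ = (10 - 15)/(13 - 16) ≡ 14/16 mod 19. 16⁻¹ ≡ 6 (mod 19) since 16·6 = 96 ≡ 1, so λ ≡ 8.
  x = λ² - 16 - 13 = 64 - 29 ≡ 16; y = λ·(16 - 16) - 15 ≡ 4. → (16, 4)
3Q = (16, 4).
Finally 2P + 3Q:
(13, 9) + (16, 4). λ = (4 - 9)/(16 - 13) ≡ 14/3 mod 19. 3⁻¹ ≡ 13 (mod 19), so λ ≡ 11.
  x = λ² - 13 - 16 = 121 - 29 ≡ 16; y = λ·(13 - 16) - 9 ≡ 15. → (16, 15)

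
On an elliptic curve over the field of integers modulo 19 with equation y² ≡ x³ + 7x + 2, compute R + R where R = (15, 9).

(12, 16)

tangent at (15, 9): λ = (3·15² + 7)/(2·9) ≡ 17/18. 18⁻¹ ≡ 18 (mod 19) since 18·18 = 324 ≡ 1, so λ ≡ 17·18 ≡ 2.
  x = λ² - 15 - 15 = 4 - 30 ≡ 12; y = λ·(15 - 12) - 9 ≡ 16. → (12, 16)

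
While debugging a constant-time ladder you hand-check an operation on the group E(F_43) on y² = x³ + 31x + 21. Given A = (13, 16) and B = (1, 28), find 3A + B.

(9, 30)

First 3A:
Repeated addition: build up to 3A.
2A: tangent at (13, 16): λ = (3·13² + 31)/(2·16) ≡ 22/32. 32⁻¹ ≡ 39 (mod 43), so λ ≡ 22·39 ≡ 41.
  x = λ² - 13 - 13 = 1681 - 26 ≡ 21; y = λ·(13 - 21) - 16 ≡ 0. → (21, 0)
3A: (21, 0) + (13, 16). λ = (16 - 0)/(13 - 21) ≡ 16/35 mod 43. 35⁻¹ ≡ 16 (mod 43) since 35·16 = 560 ≡ 1, so λ ≡ 41.
  x = λ² - 21 - 13 = 1681 - 34 ≡ 13; y = λ·(21 - 13) - 0 ≡ 27. → (13, 27)
3A = (13, 27).
Finally 3A + B:
(13, 27) + (1, 28). λ = (28 - 27)/(1 - 13) ≡ 1/31 mod 43. 31⁻¹ ≡ 25 (mod 43), so λ ≡ 25.
  x = λ² - 13 - 1 = 625 - 14 ≡ 9; y = λ·(13 - 9) - 27 ≡ 30. → (9, 30)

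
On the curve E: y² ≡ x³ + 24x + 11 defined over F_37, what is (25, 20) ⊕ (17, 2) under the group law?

(7, 2)

(25, 20) + (17, 2). λ = (2 - 20)/(17 - 25) ≡ 19/29 mod 37. 29⁻¹ ≡ 23 (mod 37), so λ ≡ 30.
  x = λ² - 25 - 17 = 900 - 42 ≡ 7; y = λ·(25 - 7) - 20 ≡ 2. → (7, 2)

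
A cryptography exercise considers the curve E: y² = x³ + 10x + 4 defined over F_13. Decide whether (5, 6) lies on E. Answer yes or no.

yes

y² = 6² ≡ 10; x³ + 10x + 4 = 179 ≡ 10 (mod 13). 10 = 10.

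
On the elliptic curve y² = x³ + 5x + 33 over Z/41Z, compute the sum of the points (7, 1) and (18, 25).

(15, 30)

(7, 1) + (18, 25). λ = (25 - 1)/(18 - 7) ≡ 24/11 mod 41. 11⁻¹ ≡ 15 (mod 41), so λ ≡ 32.
  x = λ² - 7 - 18 = 1024 - 25 ≡ 15; y = λ·(7 - 15) - 1 ≡ 30. → (15, 30)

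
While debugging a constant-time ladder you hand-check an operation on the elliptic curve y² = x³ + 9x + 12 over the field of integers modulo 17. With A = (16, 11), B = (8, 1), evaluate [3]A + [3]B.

First 3A:
Repeated addition: build up to 3A.
2A: tangent at (16, 11): λ = (3·16² + 9)/(2·11) ≡ 12/5. 5⁻¹ ≡ 7 (mod 17) since 5·7 = 35 ≡ 1, so λ ≡ 12·7 ≡ 16.
  x = λ² - 16 - 16 = 256 - 32 ≡ 3; y = λ·(16 - 3) - 11 ≡ 10. → (3, 10)
3A: (3, 10) + (16, 11). λ = (11 - 10)/(16 - 3) ≡ 1/13 mod 17. 13⁻¹ ≡ 4 (mod 17) since 13·4 = 52 ≡ 1, so λ ≡ 4.
  x = λ² - 3 - 16 = 16 - 19 ≡ 14; y = λ·(3 - 14) - 10 ≡ 14. → (14, 14)
3A = (14, 14).
Next 3B:
Repeated addition: build up to 3B.
2B: tangent at (8, 1): λ = (3·8² + 9)/(2·1) ≡ 14/2. 2⁻¹ ≡ 9 (mod 17), so λ ≡ 14·9 ≡ 7.
  x = λ² - 8 - 8 = 49 - 16 ≡ 16; y = λ·(8 - 16) - 1 ≡ 11. → (16, 11)
3B: (16, 11) + (8, 1). λ = (1 - 11)/(8 - 16) ≡ 7/9 mod 17. 9⁻¹ ≡ 2 (mod 17), so λ ≡ 14.
  x = λ² - 16 - 8 = 196 - 24 ≡ 2; y = λ·(16 - 2) - 11 ≡ 15. → (2, 15)
3B = (2, 15).
Finally 3A + 3B:
(14, 14) + (2, 15). λ = (15 - 14)/(2 - 14) ≡ 1/5 mod 17. 5⁻¹ ≡ 7 (mod 17), so λ ≡ 7.
  x = λ² - 14 - 2 = 49 - 16 ≡ 16; y = λ·(14 - 16) - 14 ≡ 6. → (16, 6)

(16, 6)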